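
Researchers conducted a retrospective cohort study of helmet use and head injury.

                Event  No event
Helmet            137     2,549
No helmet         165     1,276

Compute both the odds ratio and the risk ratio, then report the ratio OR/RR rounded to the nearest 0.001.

0.933

Cells: a = 137, b = 2549, c = 165, d = 1276.
OR = (137·1276)/(2549·165) = 174812/420585 = 0.41564
Risk in exposed = 137/2686 = 0.05101; risk in unexposed = 165/1441 = 0.11450; RR = 0.44545
OR/RR = 0.41564 / 0.44545 = 0.93309
The outcome is not rare, so the OR lies further from 1 than the RR.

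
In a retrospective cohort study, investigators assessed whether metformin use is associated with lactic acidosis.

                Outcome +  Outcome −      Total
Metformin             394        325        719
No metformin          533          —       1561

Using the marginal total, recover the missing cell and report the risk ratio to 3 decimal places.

The missing cell is in the unexposed row: 1561 − 533 = 1028.
So a = 394, b = 325, c = 533, d = 1028.
RR = [a/(a+b)] / [c/(c+d)] = (394/719) / (533/1561) = 0.54798/0.34145 = 1.60488

1.605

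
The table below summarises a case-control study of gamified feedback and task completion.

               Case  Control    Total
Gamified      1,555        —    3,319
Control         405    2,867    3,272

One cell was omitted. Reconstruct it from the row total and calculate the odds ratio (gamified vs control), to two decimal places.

6.24

The missing cell is in the exposed row: 3319 − 1555 = 1764.
So a = 1555, b = 1764, c = 405, d = 2867.
OR = (a·d)/(b·c) = (1555 × 2867) / (1764 × 405) = 4458185 / 714420 = 6.24029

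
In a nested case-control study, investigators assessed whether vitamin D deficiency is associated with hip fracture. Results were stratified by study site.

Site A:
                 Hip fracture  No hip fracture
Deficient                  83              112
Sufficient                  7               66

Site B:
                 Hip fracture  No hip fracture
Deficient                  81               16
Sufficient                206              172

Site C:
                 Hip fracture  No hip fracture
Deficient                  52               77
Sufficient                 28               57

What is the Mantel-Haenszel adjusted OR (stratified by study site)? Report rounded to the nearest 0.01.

OR_MH = Σ(aᵢdᵢ/nᵢ) / Σ(bᵢcᵢ/nᵢ), where nᵢ is the stratum total.
Stratum 1 (Site A): n = 268; a·d/n = 83·66/268 = 20.4403; b·c/n = 112·7/268 = 2.9254
Stratum 2 (Site B): n = 475; a·d/n = 81·172/475 = 29.3305; b·c/n = 16·206/475 = 6.9389
Stratum 3 (Site C): n = 214; a·d/n = 52·57/214 = 13.8505; b·c/n = 77·28/214 = 10.0748
OR_MH = (20.4403 + 29.3305 + 13.8505) / (2.9254 + 6.9389 + 10.0748) = 63.6213 / 19.9391 = 3.19078

3.19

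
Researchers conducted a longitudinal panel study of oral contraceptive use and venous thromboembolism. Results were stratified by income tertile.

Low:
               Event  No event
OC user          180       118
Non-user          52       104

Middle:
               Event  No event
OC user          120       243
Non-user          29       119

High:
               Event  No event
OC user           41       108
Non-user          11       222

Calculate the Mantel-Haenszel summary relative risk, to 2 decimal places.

RR_MH = Σ(aᵢ·n₀ᵢ/nᵢ) / Σ(cᵢ·n₁ᵢ/nᵢ), with n₁ᵢ = aᵢ+bᵢ (exposed), n₀ᵢ = cᵢ+dᵢ (unexposed), nᵢ = n₁ᵢ+n₀ᵢ.
Stratum 1 (Low): n₁ = 298, n₀ = 156, n = 454; a·n₀/n = 180·156/454 = 61.8502; c·n₁/n = 52·298/454 = 34.1322
Stratum 2 (Middle): n₁ = 363, n₀ = 148, n = 511; a·n₀/n = 120·148/511 = 34.7554; c·n₁/n = 29·363/511 = 20.6008
Stratum 3 (High): n₁ = 149, n₀ = 233, n = 382; a·n₀/n = 41·233/382 = 25.0079; c·n₁/n = 11·149/382 = 4.2906
RR_MH = (61.8502 + 34.7554 + 25.0079) / (34.1322 + 20.6008 + 4.2906) = 121.6135 / 59.0235 = 2.06042

2.06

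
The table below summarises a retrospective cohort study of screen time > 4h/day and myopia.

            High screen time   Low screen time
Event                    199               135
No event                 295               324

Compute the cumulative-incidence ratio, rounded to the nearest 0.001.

1.370

Reading the table with exposure as columns: a = 199 (High screen time, case), b = 295 (High screen time, non-case), c = 135 (Low screen time, case), d = 324.
Risk in exposed = 199/494 = 0.40283; risk in unexposed = 135/459 = 0.29412.
RR = 0.40283 / 0.29412 = 1.36964
The risk among the exposed is 1.37 times that among the unexposed.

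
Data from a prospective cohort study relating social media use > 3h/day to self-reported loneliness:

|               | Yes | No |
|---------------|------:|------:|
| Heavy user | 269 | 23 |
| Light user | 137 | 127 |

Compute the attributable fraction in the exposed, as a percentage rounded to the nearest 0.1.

43.7

Cells: a = 269, b = 23, c = 137, d = 127.
Risk in exposed = 269/292 = 0.92123; risk in unexposed = 137/264 = 0.51894.
RR = 0.92123/0.51894 = 1.77522
AR% = (RR − 1)/RR × 100 = (1.77522 − 1)/1.77522 × 100 = 43.6690%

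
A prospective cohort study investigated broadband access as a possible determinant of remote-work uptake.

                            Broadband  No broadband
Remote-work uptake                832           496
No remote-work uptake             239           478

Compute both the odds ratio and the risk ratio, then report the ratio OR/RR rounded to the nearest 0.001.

2.199

Reading the table with exposure as columns: a = 832 (Broadband, case), b = 239 (Broadband, non-case), c = 496 (No broadband, case), d = 478.
OR = (832·478)/(239·496) = 397696/118544 = 3.35484
Risk in exposed = 832/1071 = 0.77684; risk in unexposed = 496/974 = 0.50924; RR = 1.52550
OR/RR = 3.35484 / 1.52550 = 2.19918
The outcome is not rare, so the OR lies further from 1 than the RR.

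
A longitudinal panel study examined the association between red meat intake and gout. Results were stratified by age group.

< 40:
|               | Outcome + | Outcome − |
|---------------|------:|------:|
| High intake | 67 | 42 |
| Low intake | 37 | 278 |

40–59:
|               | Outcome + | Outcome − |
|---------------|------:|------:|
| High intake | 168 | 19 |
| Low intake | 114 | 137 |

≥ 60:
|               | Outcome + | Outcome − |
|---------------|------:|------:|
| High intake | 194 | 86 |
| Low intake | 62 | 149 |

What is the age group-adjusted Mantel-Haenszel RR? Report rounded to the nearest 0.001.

RR_MH = Σ(aᵢ·n₀ᵢ/nᵢ) / Σ(cᵢ·n₁ᵢ/nᵢ), with n₁ᵢ = aᵢ+bᵢ (exposed), n₀ᵢ = cᵢ+dᵢ (unexposed), nᵢ = n₁ᵢ+n₀ᵢ.
Stratum 1 (< 40): n₁ = 109, n₀ = 315, n = 424; a·n₀/n = 67·315/424 = 49.7759; c·n₁/n = 37·109/424 = 9.5118
Stratum 2 (40–59): n₁ = 187, n₀ = 251, n = 438; a·n₀/n = 168·251/438 = 96.2740; c·n₁/n = 114·187/438 = 48.6712
Stratum 3 (≥ 60): n₁ = 280, n₀ = 211, n = 491; a·n₀/n = 194·211/491 = 83.3686; c·n₁/n = 62·280/491 = 35.3564
RR_MH = (49.7759 + 96.2740 + 83.3686) / (9.5118 + 48.6712 + 35.3564) = 229.4186 / 93.5394 = 2.45264

2.453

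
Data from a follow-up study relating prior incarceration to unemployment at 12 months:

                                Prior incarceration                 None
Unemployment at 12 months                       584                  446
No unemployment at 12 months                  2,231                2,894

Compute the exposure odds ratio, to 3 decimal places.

Reading the table with exposure as columns: a = 584 (Prior incarceration, case), b = 2231 (Prior incarceration, non-case), c = 446 (None, case), d = 2894.
OR = (a·d)/(b·c) = (584 × 2894) / (2231 × 446) = 1690096 / 995026 = 1.69854
The odds of unemployment at 12 months are about 1.70 times as high in the prior incarceration group.

1.699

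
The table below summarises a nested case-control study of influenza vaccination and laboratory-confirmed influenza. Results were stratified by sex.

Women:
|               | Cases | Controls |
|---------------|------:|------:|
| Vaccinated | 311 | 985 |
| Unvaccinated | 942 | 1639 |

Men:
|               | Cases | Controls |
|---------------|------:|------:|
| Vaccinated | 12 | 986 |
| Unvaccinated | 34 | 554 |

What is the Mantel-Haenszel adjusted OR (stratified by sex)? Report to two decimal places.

OR_MH = Σ(aᵢdᵢ/nᵢ) / Σ(bᵢcᵢ/nᵢ), where nᵢ is the stratum total.
Stratum 1 (Women): n = 3877; a·d/n = 311·1639/3877 = 131.4751; b·c/n = 985·942/3877 = 239.3268
Stratum 2 (Men): n = 1586; a·d/n = 12·554/1586 = 4.1917; b·c/n = 986·34/1586 = 21.1375
OR_MH = (131.4751 + 4.1917) / (239.3268 + 21.1375) = 135.6668 / 260.4643 = 0.52087

0.52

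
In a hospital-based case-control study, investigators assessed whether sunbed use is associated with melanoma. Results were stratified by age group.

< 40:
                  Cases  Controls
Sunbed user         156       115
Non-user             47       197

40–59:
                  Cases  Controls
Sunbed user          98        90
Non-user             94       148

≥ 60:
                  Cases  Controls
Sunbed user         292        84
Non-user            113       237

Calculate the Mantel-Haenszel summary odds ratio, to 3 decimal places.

4.364

OR_MH = Σ(aᵢdᵢ/nᵢ) / Σ(bᵢcᵢ/nᵢ), where nᵢ is the stratum total.
Stratum 1 (< 40): n = 515; a·d/n = 156·197/515 = 59.6738; b·c/n = 115·47/515 = 10.4951
Stratum 2 (40–59): n = 430; a·d/n = 98·148/430 = 33.7302; b·c/n = 90·94/430 = 19.6744
Stratum 3 (≥ 60): n = 726; a·d/n = 292·237/726 = 95.3223; b·c/n = 84·113/726 = 13.0744
OR_MH = (59.6738 + 33.7302 + 95.3223) / (10.4951 + 19.6744 + 13.0744) = 188.7263 / 43.2439 = 4.36423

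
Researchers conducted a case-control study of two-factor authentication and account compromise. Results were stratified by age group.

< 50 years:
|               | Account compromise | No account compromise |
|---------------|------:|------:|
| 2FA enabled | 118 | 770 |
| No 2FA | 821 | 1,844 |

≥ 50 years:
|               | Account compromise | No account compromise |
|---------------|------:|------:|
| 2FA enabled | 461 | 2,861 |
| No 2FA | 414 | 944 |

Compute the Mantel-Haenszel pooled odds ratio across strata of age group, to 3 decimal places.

OR_MH = Σ(aᵢdᵢ/nᵢ) / Σ(bᵢcᵢ/nᵢ), where nᵢ is the stratum total.
Stratum 1 (< 50 years): n = 3553; a·d/n = 118·1844/3553 = 61.2418; b·c/n = 770·821/3553 = 177.9257
Stratum 2 (≥ 50 years): n = 4680; a·d/n = 461·944/4680 = 92.9880; b·c/n = 2861·414/4680 = 253.0885
OR_MH = (61.2418 + 92.9880) / (177.9257 + 253.0885) = 154.2298 / 431.0142 = 0.35783

0.358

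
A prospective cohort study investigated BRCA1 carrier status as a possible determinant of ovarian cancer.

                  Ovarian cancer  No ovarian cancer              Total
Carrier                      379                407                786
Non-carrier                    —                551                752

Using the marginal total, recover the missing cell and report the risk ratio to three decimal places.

1.804

The missing cell is in the unexposed row: 752 − 551 = 201.
So a = 379, b = 407, c = 201, d = 551.
RR = [a/(a+b)] / [c/(c+d)] = (379/786) / (201/752) = 0.48219/0.26729 = 1.80401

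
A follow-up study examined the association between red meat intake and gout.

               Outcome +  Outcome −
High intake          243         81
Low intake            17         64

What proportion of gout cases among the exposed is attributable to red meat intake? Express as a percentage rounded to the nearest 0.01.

Cells: a = 243, b = 81, c = 17, d = 64.
Risk in exposed = 243/324 = 0.75000; risk in unexposed = 17/81 = 0.20988.
RR = 0.75000/0.20988 = 3.57353
AR% = (RR − 1)/RR × 100 = (3.57353 − 1)/3.57353 × 100 = 72.0165%

72.02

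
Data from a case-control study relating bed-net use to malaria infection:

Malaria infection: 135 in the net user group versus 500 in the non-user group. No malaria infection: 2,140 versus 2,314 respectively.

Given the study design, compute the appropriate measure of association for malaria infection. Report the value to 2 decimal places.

From the description: a = 135, b = 2140, c = 500, d = 2314.
This is a case-control study: participants were sampled on outcome status, so risks in the source population cannot be estimated directly — relative risk is not valid here. The odds ratio is the appropriate measure.
OR = (a·d)/(b·c) = (135 × 2314) / (2140 × 500) = 312390 / 1070000 = 0.29195

0.29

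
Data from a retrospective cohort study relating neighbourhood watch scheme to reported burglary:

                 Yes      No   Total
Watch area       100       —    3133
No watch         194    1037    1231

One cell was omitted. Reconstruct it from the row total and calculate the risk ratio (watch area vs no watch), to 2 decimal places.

The missing cell is in the exposed row: 3133 − 100 = 3033.
So a = 100, b = 3033, c = 194, d = 1037.
RR = [a/(a+b)] / [c/(c+d)] = (100/3133) / (194/1231) = 0.03192/0.15760 = 0.20253

0.20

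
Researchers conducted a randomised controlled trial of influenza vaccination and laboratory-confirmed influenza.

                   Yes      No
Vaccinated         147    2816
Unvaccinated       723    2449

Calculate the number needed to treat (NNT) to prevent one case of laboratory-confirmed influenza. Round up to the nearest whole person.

Risk in treated group = 147/2963 = 0.04961; risk in control = 723/3172 = 0.22793.
Absolute risk reduction = 0.22793 − 0.04961 = 0.17832
NNT = 1 / ARR = 1 / 0.17832 = 5.608 → round up → 6

6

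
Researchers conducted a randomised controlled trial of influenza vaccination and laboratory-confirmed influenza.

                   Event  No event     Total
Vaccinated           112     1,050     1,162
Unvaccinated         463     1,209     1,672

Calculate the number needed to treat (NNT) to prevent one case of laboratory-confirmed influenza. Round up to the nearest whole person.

Risk in treated group = 112/1162 = 0.09639; risk in control = 463/1672 = 0.27691.
Absolute risk reduction = 0.27691 − 0.09639 = 0.18053
NNT = 1 / ARR = 1 / 0.18053 = 5.539 → round up → 6

6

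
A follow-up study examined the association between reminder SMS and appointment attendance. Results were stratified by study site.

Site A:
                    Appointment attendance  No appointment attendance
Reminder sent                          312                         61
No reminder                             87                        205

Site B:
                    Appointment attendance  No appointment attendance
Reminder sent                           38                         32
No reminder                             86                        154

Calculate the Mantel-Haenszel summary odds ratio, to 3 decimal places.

OR_MH = Σ(aᵢdᵢ/nᵢ) / Σ(bᵢcᵢ/nᵢ), where nᵢ is the stratum total.
Stratum 1 (Site A): n = 665; a·d/n = 312·205/665 = 96.1805; b·c/n = 61·87/665 = 7.9805
Stratum 2 (Site B): n = 310; a·d/n = 38·154/310 = 18.8774; b·c/n = 32·86/310 = 8.8774
OR_MH = (96.1805 + 18.8774) / (7.9805 + 8.8774) = 115.0579 / 16.8579 = 6.82517

6.825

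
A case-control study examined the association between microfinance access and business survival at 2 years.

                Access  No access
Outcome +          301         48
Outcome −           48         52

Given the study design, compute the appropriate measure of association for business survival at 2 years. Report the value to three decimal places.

6.793

Reading the table with exposure as columns: a = 301 (Access, case), b = 48 (Access, non-case), c = 48 (No access, case), d = 52.
This is a case-control study: participants were sampled on outcome status, so risks in the source population cannot be estimated directly — relative risk is not valid here. The odds ratio is the appropriate measure.
OR = (a·d)/(b·c) = (301 × 52) / (48 × 48) = 15652 / 2304 = 6.79340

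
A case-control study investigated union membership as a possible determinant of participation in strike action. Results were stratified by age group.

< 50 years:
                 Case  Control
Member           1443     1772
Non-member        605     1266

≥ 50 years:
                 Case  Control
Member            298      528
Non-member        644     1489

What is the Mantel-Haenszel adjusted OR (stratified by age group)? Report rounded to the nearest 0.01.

1.56

OR_MH = Σ(aᵢdᵢ/nᵢ) / Σ(bᵢcᵢ/nᵢ), where nᵢ is the stratum total.
Stratum 1 (< 50 years): n = 5086; a·d/n = 1443·1266/5086 = 359.1895; b·c/n = 1772·605/5086 = 210.7865
Stratum 2 (≥ 50 years): n = 2959; a·d/n = 298·1489/2959 = 149.9567; b·c/n = 528·644/2959 = 114.9145
OR_MH = (359.1895 + 149.9567) / (210.7865 + 114.9145) = 509.1463 / 325.7010 = 1.56323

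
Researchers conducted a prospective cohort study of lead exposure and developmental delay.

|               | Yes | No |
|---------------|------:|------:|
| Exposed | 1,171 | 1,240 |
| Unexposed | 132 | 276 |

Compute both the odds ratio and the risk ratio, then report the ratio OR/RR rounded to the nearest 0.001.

1.315

Cells: a = 1171, b = 1240, c = 132, d = 276.
OR = (1171·276)/(1240·132) = 323196/163680 = 1.97456
Risk in exposed = 1171/2411 = 0.48569; risk in unexposed = 132/408 = 0.32353; RR = 1.50123
OR/RR = 1.97456 / 1.50123 = 1.31530
The outcome is not rare, so the OR lies further from 1 than the RR.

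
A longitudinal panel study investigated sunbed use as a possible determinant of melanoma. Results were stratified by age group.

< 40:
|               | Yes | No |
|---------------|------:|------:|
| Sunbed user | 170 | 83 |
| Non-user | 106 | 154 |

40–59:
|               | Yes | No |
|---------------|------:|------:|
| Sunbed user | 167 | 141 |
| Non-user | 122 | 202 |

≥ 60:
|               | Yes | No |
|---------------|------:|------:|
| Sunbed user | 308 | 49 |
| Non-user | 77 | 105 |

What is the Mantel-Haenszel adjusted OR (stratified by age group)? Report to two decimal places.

OR_MH = Σ(aᵢdᵢ/nᵢ) / Σ(bᵢcᵢ/nᵢ), where nᵢ is the stratum total.
Stratum 1 (< 40): n = 513; a·d/n = 170·154/513 = 51.0331; b·c/n = 83·106/513 = 17.1501
Stratum 2 (40–59): n = 632; a·d/n = 167·202/632 = 53.3766; b·c/n = 141·122/632 = 27.2184
Stratum 3 (≥ 60): n = 539; a·d/n = 308·105/539 = 60.0000; b·c/n = 49·77/539 = 7.0000
OR_MH = (51.0331 + 53.3766 + 60.0000) / (17.1501 + 27.2184 + 7.0000) = 164.4097 / 51.3685 = 3.20060

3.20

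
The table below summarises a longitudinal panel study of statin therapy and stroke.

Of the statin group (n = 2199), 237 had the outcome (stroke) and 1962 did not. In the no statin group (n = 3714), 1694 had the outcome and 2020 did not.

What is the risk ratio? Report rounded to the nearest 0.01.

From the description: a = 237, b = 1962, c = 1694, d = 2020.
Risk in exposed = 237/2199 = 0.10778; risk in unexposed = 1694/3714 = 0.45611.
RR = 0.10778 / 0.45611 = 0.23629
The risk is 76% lower among the exposed than among the unexposed.

0.24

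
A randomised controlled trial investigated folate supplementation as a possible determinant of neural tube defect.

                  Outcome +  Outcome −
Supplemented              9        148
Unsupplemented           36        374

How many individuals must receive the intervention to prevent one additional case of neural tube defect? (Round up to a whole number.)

Risk in treated group = 9/157 = 0.05732; risk in control = 36/410 = 0.08780.
Absolute risk reduction = 0.08780 − 0.05732 = 0.03048
NNT = 1 / ARR = 1 / 0.03048 = 32.808 → round up → 33

33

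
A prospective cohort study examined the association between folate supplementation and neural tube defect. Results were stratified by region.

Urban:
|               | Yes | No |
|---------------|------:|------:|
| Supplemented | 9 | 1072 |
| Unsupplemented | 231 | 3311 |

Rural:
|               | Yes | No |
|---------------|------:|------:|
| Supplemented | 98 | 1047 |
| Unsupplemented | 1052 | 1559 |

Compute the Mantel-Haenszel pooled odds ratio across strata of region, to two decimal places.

OR_MH = Σ(aᵢdᵢ/nᵢ) / Σ(bᵢcᵢ/nᵢ), where nᵢ is the stratum total.
Stratum 1 (Urban): n = 4623; a·d/n = 9·3311/4623 = 6.4458; b·c/n = 1072·231/4623 = 53.5652
Stratum 2 (Rural): n = 3756; a·d/n = 98·1559/3756 = 40.6768; b·c/n = 1047·1052/3756 = 293.2492
OR_MH = (6.4458 + 40.6768) / (53.5652 + 293.2492) = 47.1226 / 346.8144 = 0.13587

0.14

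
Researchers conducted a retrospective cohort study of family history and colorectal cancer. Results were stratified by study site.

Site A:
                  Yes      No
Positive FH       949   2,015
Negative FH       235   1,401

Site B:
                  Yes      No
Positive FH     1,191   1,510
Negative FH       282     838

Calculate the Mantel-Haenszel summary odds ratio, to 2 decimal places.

OR_MH = Σ(aᵢdᵢ/nᵢ) / Σ(bᵢcᵢ/nᵢ), where nᵢ is the stratum total.
Stratum 1 (Site A): n = 4600; a·d/n = 949·1401/4600 = 289.0324; b·c/n = 2015·235/4600 = 102.9402
Stratum 2 (Site B): n = 3821; a·d/n = 1191·838/3821 = 261.2033; b·c/n = 1510·282/3821 = 111.4420
OR_MH = (289.0324 + 261.2033) / (102.9402 + 111.4420) = 550.2357 / 214.3822 = 2.56661

2.57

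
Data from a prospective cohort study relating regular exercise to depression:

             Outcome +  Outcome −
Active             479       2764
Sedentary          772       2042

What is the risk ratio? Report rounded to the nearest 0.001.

0.538

Cells: a = 479, b = 2764, c = 772, d = 2042.
Risk in exposed = 479/3243 = 0.14770; risk in unexposed = 772/2814 = 0.27434.
RR = 0.14770 / 0.27434 = 0.53839
The risk is 46% lower among the exposed than among the unexposed.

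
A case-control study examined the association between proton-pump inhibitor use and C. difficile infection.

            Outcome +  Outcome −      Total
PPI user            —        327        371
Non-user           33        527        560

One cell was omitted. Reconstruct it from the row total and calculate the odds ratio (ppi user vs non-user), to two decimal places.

2.15

The missing cell is in the exposed row: 371 − 327 = 44.
So a = 44, b = 327, c = 33, d = 527.
OR = (a·d)/(b·c) = (44 × 527) / (327 × 33) = 23188 / 10791 = 2.14883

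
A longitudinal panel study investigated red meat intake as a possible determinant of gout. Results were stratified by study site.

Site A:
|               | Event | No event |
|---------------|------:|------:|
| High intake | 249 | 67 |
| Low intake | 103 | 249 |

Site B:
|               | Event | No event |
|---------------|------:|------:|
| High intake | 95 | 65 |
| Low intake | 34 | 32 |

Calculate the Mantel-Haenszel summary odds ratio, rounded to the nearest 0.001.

OR_MH = Σ(aᵢdᵢ/nᵢ) / Σ(bᵢcᵢ/nᵢ), where nᵢ is the stratum total.
Stratum 1 (Site A): n = 668; a·d/n = 249·249/668 = 92.8159; b·c/n = 67·103/668 = 10.3308
Stratum 2 (Site B): n = 226; a·d/n = 95·32/226 = 13.4513; b·c/n = 65·34/226 = 9.7788
OR_MH = (92.8159 + 13.4513) / (10.3308 + 9.7788) = 106.2672 / 20.1096 = 5.28440

5.284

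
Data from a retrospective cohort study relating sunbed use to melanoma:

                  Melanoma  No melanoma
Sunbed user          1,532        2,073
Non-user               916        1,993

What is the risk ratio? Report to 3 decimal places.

Cells: a = 1532, b = 2073, c = 916, d = 1993.
Risk in exposed = 1532/3605 = 0.42497; risk in unexposed = 916/2909 = 0.31488.
RR = 0.42497 / 0.31488 = 1.34959
The risk among the exposed is 1.35 times that among the unexposed.

1.350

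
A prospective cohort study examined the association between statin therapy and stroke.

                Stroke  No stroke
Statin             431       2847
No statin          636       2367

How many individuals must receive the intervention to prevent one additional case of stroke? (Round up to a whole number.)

13

Risk in treated group = 431/3278 = 0.13148; risk in control = 636/3003 = 0.21179.
Absolute risk reduction = 0.21179 − 0.13148 = 0.08031
NNT = 1 / ARR = 1 / 0.08031 = 12.452 → round up → 13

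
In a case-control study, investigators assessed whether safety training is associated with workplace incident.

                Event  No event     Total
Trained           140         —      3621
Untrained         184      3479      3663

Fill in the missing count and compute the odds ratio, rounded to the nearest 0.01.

The missing cell is in the exposed row: 3621 − 140 = 3481.
So a = 140, b = 3481, c = 184, d = 3479.
OR = (a·d)/(b·c) = (140 × 3479) / (3481 × 184) = 487060 / 640504 = 0.76043

0.76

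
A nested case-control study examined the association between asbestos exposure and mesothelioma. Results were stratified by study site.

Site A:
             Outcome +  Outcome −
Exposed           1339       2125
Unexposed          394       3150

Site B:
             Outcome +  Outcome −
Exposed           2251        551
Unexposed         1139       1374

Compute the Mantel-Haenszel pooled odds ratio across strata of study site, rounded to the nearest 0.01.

OR_MH = Σ(aᵢdᵢ/nᵢ) / Σ(bᵢcᵢ/nᵢ), where nᵢ is the stratum total.
Stratum 1 (Site A): n = 7008; a·d/n = 1339·3150/7008 = 601.8622; b·c/n = 2125·394/7008 = 119.4706
Stratum 2 (Site B): n = 5315; a·d/n = 2251·1374/5315 = 581.9142; b·c/n = 551·1139/5315 = 118.0788
OR_MH = (601.8622 + 581.9142) / (119.4706 + 118.0788) = 1183.7764 / 237.5494 = 4.98328

4.98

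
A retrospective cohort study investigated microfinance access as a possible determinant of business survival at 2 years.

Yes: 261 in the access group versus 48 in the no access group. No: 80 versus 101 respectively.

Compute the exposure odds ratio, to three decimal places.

6.865

From the description: a = 261, b = 80, c = 48, d = 101.
OR = (a·d)/(b·c) = (261 × 101) / (80 × 48) = 26361 / 3840 = 6.86484
The odds of business survival at 2 years are about 6.86 times as high in the access group.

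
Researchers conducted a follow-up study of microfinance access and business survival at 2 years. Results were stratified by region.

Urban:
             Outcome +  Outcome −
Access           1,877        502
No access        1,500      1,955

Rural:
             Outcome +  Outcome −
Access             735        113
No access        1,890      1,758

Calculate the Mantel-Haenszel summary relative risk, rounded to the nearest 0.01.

1.76

RR_MH = Σ(aᵢ·n₀ᵢ/nᵢ) / Σ(cᵢ·n₁ᵢ/nᵢ), with n₁ᵢ = aᵢ+bᵢ (exposed), n₀ᵢ = cᵢ+dᵢ (unexposed), nᵢ = n₁ᵢ+n₀ᵢ.
Stratum 1 (Urban): n₁ = 2379, n₀ = 3455, n = 5834; a·n₀/n = 1877·3455/5834 = 1111.5932; c·n₁/n = 1500·2379/5834 = 611.6730
Stratum 2 (Rural): n₁ = 848, n₀ = 3648, n = 4496; a·n₀/n = 735·3648/4496 = 596.3701; c·n₁/n = 1890·848/4496 = 356.4769
RR_MH = (1111.5932 + 596.3701) / (611.6730 + 356.4769) = 1707.9634 / 968.1498 = 1.76415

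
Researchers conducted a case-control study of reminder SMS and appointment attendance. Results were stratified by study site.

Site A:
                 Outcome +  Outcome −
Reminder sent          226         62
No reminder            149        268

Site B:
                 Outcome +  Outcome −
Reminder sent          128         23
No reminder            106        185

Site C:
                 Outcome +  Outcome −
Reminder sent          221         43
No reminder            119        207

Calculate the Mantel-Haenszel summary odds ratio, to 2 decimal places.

7.95

OR_MH = Σ(aᵢdᵢ/nᵢ) / Σ(bᵢcᵢ/nᵢ), where nᵢ is the stratum total.
Stratum 1 (Site A): n = 705; a·d/n = 226·268/705 = 85.9121; b·c/n = 62·149/705 = 13.1035
Stratum 2 (Site B): n = 442; a·d/n = 128·185/442 = 53.5747; b·c/n = 23·106/442 = 5.5158
Stratum 3 (Site C): n = 590; a·d/n = 221·207/590 = 77.5373; b·c/n = 43·119/590 = 8.6729
OR_MH = (85.9121 + 53.5747 + 77.5373) / (13.1035 + 5.5158 + 8.6729) = 217.0240 / 27.2923 = 7.95185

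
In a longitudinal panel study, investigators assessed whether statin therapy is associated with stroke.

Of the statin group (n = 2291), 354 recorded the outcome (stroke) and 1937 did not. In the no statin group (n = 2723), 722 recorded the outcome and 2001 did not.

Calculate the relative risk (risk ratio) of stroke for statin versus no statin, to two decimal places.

From the description: a = 354, b = 1937, c = 722, d = 2001.
Risk in exposed = 354/2291 = 0.15452; risk in unexposed = 722/2723 = 0.26515.
RR = 0.15452 / 0.26515 = 0.58276
The risk is 42% lower among the exposed than among the unexposed.

0.58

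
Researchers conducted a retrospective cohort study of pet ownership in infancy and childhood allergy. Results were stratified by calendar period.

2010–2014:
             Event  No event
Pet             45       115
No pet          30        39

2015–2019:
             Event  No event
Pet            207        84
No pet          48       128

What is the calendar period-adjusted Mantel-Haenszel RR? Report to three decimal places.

1.800

RR_MH = Σ(aᵢ·n₀ᵢ/nᵢ) / Σ(cᵢ·n₁ᵢ/nᵢ), with n₁ᵢ = aᵢ+bᵢ (exposed), n₀ᵢ = cᵢ+dᵢ (unexposed), nᵢ = n₁ᵢ+n₀ᵢ.
Stratum 1 (2010–2014): n₁ = 160, n₀ = 69, n = 229; a·n₀/n = 45·69/229 = 13.5590; c·n₁/n = 30·160/229 = 20.9607
Stratum 2 (2015–2019): n₁ = 291, n₀ = 176, n = 467; a·n₀/n = 207·176/467 = 78.0128; c·n₁/n = 48·291/467 = 29.9101
RR_MH = (13.5590 + 78.0128) / (20.9607 + 29.9101) = 91.5718 / 50.8708 = 1.80009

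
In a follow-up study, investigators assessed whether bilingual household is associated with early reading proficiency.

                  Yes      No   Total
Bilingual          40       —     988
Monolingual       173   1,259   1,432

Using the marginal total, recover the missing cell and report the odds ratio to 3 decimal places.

The missing cell is in the exposed row: 988 − 40 = 948.
So a = 40, b = 948, c = 173, d = 1259.
OR = (a·d)/(b·c) = (40 × 1259) / (948 × 173) = 50360 / 164004 = 0.30707

0.307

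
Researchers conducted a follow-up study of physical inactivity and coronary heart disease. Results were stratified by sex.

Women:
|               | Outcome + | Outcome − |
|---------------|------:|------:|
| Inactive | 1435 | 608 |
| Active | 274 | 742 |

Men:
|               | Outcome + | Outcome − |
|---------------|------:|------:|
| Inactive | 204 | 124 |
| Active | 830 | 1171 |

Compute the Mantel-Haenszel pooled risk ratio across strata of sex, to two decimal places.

2.17

RR_MH = Σ(aᵢ·n₀ᵢ/nᵢ) / Σ(cᵢ·n₁ᵢ/nᵢ), with n₁ᵢ = aᵢ+bᵢ (exposed), n₀ᵢ = cᵢ+dᵢ (unexposed), nᵢ = n₁ᵢ+n₀ᵢ.
Stratum 1 (Women): n₁ = 2043, n₀ = 1016, n = 3059; a·n₀/n = 1435·1016/3059 = 476.6133; c·n₁/n = 274·2043/3059 = 182.9951
Stratum 2 (Men): n₁ = 328, n₀ = 2001, n = 2329; a·n₀/n = 204·2001/2329 = 175.2701; c·n₁/n = 830·328/2329 = 116.8914
RR_MH = (476.6133 + 175.2701) / (182.9951 + 116.8914) = 651.8833 / 299.8865 = 2.17377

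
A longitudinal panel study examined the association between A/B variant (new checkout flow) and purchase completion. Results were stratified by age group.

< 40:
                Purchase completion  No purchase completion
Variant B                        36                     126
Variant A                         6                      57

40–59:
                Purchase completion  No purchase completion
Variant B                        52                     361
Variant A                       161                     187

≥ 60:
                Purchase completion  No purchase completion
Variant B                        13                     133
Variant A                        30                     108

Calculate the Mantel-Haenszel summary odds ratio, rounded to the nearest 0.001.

OR_MH = Σ(aᵢdᵢ/nᵢ) / Σ(bᵢcᵢ/nᵢ), where nᵢ is the stratum total.
Stratum 1 (< 40): n = 225; a·d/n = 36·57/225 = 9.1200; b·c/n = 126·6/225 = 3.3600
Stratum 2 (40–59): n = 761; a·d/n = 52·187/761 = 12.7779; b·c/n = 361·161/761 = 76.3745
Stratum 3 (≥ 60): n = 284; a·d/n = 13·108/284 = 4.9437; b·c/n = 133·30/284 = 14.0493
OR_MH = (9.1200 + 12.7779 + 4.9437) / (3.3600 + 76.3745 + 14.0493) = 26.8416 / 93.7838 = 0.28621

0.286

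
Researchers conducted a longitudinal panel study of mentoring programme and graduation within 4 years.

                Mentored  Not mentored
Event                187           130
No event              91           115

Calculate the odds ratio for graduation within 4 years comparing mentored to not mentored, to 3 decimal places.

1.818

Reading the table with exposure as columns: a = 187 (Mentored, case), b = 91 (Mentored, non-case), c = 130 (Not mentored, case), d = 115.
OR = (a·d)/(b·c) = (187 × 115) / (91 × 130) = 21505 / 11830 = 1.81784
The odds of graduation within 4 years are about 1.82 times as high in the mentored group.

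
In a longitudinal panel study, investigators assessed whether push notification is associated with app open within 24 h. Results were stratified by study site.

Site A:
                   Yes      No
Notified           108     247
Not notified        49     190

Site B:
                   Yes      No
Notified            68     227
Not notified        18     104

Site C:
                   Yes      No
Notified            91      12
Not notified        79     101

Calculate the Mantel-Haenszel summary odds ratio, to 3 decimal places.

2.505

OR_MH = Σ(aᵢdᵢ/nᵢ) / Σ(bᵢcᵢ/nᵢ), where nᵢ is the stratum total.
Stratum 1 (Site A): n = 594; a·d/n = 108·190/594 = 34.5455; b·c/n = 247·49/594 = 20.3754
Stratum 2 (Site B): n = 417; a·d/n = 68·104/417 = 16.9592; b·c/n = 227·18/417 = 9.7986
Stratum 3 (Site C): n = 283; a·d/n = 91·101/283 = 32.4770; b·c/n = 12·79/283 = 3.3498
OR_MH = (34.5455 + 16.9592 + 32.4770) / (20.3754 + 9.7986 + 3.3498) = 83.9817 / 33.5238 = 2.50514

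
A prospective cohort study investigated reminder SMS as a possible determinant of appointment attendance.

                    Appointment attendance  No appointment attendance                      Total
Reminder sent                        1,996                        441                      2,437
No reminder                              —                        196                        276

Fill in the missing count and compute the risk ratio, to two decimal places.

2.83

The missing cell is in the unexposed row: 276 − 196 = 80.
So a = 1996, b = 441, c = 80, d = 196.
RR = [a/(a+b)] / [c/(c+d)] = (1996/2437) / (80/276) = 0.81904/0.28986 = 2.82569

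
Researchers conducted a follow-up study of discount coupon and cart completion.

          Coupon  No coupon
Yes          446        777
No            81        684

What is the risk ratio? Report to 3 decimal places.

1.591

Reading the table with exposure as columns: a = 446 (Coupon, case), b = 81 (Coupon, non-case), c = 777 (No coupon, case), d = 684.
Risk in exposed = 446/527 = 0.84630; risk in unexposed = 777/1461 = 0.53183.
RR = 0.84630 / 0.53183 = 1.59131
The risk among the exposed is 1.59 times that among the unexposed.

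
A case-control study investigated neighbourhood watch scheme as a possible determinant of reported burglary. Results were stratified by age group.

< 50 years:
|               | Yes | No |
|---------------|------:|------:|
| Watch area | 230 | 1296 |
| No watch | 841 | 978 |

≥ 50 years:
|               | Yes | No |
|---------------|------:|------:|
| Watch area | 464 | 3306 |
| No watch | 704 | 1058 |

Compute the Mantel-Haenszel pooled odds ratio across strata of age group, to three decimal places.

0.209

OR_MH = Σ(aᵢdᵢ/nᵢ) / Σ(bᵢcᵢ/nᵢ), where nᵢ is the stratum total.
Stratum 1 (< 50 years): n = 3345; a·d/n = 230·978/3345 = 67.2466; b·c/n = 1296·841/3345 = 325.8404
Stratum 2 (≥ 50 years): n = 5532; a·d/n = 464·1058/5532 = 88.7404; b·c/n = 3306·704/5532 = 420.7202
OR_MH = (67.2466 + 88.7404) / (325.8404 + 420.7202) = 155.9871 / 746.5605 = 0.20894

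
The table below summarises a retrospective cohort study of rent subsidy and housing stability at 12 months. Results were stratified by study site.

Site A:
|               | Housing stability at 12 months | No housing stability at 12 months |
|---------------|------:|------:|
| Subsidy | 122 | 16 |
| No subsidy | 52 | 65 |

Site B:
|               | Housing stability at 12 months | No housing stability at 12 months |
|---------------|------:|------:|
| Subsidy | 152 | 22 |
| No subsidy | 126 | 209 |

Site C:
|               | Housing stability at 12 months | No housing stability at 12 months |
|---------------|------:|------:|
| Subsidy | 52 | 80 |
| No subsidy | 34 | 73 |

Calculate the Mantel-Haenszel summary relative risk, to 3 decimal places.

1.992

RR_MH = Σ(aᵢ·n₀ᵢ/nᵢ) / Σ(cᵢ·n₁ᵢ/nᵢ), with n₁ᵢ = aᵢ+bᵢ (exposed), n₀ᵢ = cᵢ+dᵢ (unexposed), nᵢ = n₁ᵢ+n₀ᵢ.
Stratum 1 (Site A): n₁ = 138, n₀ = 117, n = 255; a·n₀/n = 122·117/255 = 55.9765; c·n₁/n = 52·138/255 = 28.1412
Stratum 2 (Site B): n₁ = 174, n₀ = 335, n = 509; a·n₀/n = 152·335/509 = 100.0393; c·n₁/n = 126·174/509 = 43.0727
Stratum 3 (Site C): n₁ = 132, n₀ = 107, n = 239; a·n₀/n = 52·107/239 = 23.2803; c·n₁/n = 34·132/239 = 18.7782
RR_MH = (55.9765 + 100.0393 + 23.2803) / (28.1412 + 43.0727 + 18.7782) = 179.2961 / 89.9921 = 1.99235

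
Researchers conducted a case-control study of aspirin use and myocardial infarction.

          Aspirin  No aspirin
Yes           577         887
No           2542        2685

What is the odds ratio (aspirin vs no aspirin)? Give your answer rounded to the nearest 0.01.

0.69

Reading the table with exposure as columns: a = 577 (Aspirin, case), b = 2542 (Aspirin, non-case), c = 887 (No aspirin, case), d = 2685.
OR = (a·d)/(b·c) = (577 × 2685) / (2542 × 887) = 1549245 / 2254754 = 0.68710
Exposure is associated with lower odds of myocardial infarction (OR = 0.69 < 1).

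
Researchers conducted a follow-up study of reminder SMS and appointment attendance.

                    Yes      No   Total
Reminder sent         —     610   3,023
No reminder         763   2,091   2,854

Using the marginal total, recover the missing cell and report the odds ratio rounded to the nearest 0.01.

The missing cell is in the exposed row: 3023 − 610 = 2413.
So a = 2413, b = 610, c = 763, d = 2091.
OR = (a·d)/(b·c) = (2413 × 2091) / (610 × 763) = 5045583 / 465430 = 10.84069

10.84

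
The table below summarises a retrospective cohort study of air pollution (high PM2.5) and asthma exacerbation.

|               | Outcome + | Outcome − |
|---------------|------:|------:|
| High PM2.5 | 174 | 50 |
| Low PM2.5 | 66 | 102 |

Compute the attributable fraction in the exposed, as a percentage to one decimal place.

Cells: a = 174, b = 50, c = 66, d = 102.
Risk in exposed = 174/224 = 0.77679; risk in unexposed = 66/168 = 0.39286.
RR = 0.77679/0.39286 = 1.97727
AR% = (RR − 1)/RR × 100 = (1.97727 − 1)/1.97727 × 100 = 49.4253%

49.4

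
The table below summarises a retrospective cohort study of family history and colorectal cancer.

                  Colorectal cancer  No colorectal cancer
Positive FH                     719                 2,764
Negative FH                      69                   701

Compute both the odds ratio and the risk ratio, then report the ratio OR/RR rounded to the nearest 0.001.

1.147

Cells: a = 719, b = 2764, c = 69, d = 701.
OR = (719·701)/(2764·69) = 504019/190716 = 2.64277
Risk in exposed = 719/3483 = 0.20643; risk in unexposed = 69/770 = 0.08961; RR = 2.30365
OR/RR = 2.64277 / 2.30365 = 1.14721
The outcome is not rare, so the OR lies further from 1 than the RR.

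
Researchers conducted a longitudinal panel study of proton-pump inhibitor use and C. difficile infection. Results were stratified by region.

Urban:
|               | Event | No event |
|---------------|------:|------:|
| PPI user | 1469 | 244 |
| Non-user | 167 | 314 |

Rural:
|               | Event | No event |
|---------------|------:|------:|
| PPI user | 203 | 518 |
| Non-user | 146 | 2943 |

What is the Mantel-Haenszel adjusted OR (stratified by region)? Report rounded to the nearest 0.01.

OR_MH = Σ(aᵢdᵢ/nᵢ) / Σ(bᵢcᵢ/nᵢ), where nᵢ is the stratum total.
Stratum 1 (Urban): n = 2194; a·d/n = 1469·314/2194 = 210.2397; b·c/n = 244·167/2194 = 18.5725
Stratum 2 (Rural): n = 3810; a·d/n = 203·2943/3810 = 156.8055; b·c/n = 518·146/3810 = 19.8499
OR_MH = (210.2397 + 156.8055) / (18.5725 + 19.8499) = 367.0453 / 38.4223 = 9.55291

9.55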